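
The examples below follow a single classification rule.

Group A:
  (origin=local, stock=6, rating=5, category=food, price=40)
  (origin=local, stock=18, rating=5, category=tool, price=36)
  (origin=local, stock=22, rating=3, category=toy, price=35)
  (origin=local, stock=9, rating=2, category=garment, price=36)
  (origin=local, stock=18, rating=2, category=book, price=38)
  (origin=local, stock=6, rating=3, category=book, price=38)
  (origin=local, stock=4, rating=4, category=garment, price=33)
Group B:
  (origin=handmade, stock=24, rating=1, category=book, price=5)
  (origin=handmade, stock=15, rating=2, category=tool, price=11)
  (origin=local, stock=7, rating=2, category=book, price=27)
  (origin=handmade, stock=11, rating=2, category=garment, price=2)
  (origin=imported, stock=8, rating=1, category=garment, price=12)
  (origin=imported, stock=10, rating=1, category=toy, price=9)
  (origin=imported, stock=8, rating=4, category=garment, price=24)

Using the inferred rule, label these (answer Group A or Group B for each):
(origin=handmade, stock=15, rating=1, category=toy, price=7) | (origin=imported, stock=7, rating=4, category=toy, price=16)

Group B, Group B

The pattern is that an item is 'Group A' exactly when: price ≥ 33.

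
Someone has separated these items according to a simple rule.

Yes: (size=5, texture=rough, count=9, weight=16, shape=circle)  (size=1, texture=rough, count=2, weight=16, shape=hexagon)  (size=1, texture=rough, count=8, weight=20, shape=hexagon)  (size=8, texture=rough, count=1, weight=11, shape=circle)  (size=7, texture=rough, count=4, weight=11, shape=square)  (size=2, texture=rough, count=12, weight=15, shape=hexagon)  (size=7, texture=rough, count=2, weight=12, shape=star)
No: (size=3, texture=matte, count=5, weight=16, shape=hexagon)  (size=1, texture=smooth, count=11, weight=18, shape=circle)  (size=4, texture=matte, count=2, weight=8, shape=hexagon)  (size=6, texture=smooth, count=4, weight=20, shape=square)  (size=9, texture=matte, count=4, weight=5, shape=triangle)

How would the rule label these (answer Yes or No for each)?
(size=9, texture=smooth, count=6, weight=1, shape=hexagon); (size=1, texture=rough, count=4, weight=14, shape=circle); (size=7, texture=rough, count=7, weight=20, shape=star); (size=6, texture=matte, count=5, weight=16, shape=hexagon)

No, Yes, Yes, No

Comparing the two groups points to one rule — texture is rough.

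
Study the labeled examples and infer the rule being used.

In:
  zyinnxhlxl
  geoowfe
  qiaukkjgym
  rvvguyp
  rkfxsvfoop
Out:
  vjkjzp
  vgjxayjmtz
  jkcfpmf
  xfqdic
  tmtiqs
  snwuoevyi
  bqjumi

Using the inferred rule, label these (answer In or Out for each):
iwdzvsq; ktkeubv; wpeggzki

Out, Out, In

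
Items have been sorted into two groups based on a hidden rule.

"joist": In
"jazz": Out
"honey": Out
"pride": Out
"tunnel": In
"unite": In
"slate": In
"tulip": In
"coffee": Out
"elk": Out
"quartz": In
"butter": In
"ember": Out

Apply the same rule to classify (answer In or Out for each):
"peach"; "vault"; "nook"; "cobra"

The distinguishing property — contains 't' — holds for all the 'In' cases and none of the 'Out' cases.
"peach" — no 't', hence Out.
"vault" — has 't', hence In.
"nook" — no 't', hence Out.
"cobra" — no 't', hence Out.

Out, In, Out, Out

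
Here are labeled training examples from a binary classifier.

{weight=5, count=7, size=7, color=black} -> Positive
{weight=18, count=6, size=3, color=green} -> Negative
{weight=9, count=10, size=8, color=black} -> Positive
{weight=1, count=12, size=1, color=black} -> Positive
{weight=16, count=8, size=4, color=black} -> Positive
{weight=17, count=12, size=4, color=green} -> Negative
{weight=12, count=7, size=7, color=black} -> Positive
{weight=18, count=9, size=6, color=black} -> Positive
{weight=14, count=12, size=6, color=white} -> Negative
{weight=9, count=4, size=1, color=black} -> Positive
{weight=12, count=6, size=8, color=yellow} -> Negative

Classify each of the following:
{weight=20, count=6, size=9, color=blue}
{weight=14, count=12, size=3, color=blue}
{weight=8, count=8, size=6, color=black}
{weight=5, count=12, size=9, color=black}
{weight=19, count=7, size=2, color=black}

The common property of the 'Positive' items is: color is black. No 'Negative' item has it.

Negative, Negative, Positive, Positive, Positive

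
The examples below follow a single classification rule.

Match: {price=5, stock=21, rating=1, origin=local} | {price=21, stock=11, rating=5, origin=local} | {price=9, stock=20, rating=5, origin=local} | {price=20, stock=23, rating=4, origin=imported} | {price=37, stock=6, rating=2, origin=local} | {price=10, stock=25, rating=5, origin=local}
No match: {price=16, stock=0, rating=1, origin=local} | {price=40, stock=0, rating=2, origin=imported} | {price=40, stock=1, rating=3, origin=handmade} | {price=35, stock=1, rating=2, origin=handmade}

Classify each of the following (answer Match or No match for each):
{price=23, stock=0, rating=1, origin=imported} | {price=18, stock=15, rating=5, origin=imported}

No match, Match

The pattern is that an item is 'Match' exactly when: stock ≥ 6.
{price=23, stock=0, rating=1, origin=imported}: stock = 0, doesn't match → No match.
{price=18, stock=15, rating=5, origin=imported}: stock = 15, checks out → Match.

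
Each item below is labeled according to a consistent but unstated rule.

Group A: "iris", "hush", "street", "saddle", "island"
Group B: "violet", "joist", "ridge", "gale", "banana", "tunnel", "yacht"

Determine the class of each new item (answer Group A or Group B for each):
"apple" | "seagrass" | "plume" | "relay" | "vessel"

Rule: even length AND contains 's'. This holds for each 'Group A' example and fails for each 'Group B' one.
"apple": Group B (length 5, no 's'). "seagrass": Group A (length 8, has 's'). "plume": Group B (length 5, no 's'). "relay": Group B (length 5, no 's'). "vessel": Group A (length 6, has 's').

Group B, Group A, Group B, Group B, Group A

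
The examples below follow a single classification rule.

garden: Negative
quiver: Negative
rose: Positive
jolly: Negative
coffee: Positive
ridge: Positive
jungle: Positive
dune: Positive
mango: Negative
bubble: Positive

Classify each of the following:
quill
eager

Negative, Negative

A rule that fits every label: ends with 'e' — true of each 'Positive' example, false of each 'Negative' one.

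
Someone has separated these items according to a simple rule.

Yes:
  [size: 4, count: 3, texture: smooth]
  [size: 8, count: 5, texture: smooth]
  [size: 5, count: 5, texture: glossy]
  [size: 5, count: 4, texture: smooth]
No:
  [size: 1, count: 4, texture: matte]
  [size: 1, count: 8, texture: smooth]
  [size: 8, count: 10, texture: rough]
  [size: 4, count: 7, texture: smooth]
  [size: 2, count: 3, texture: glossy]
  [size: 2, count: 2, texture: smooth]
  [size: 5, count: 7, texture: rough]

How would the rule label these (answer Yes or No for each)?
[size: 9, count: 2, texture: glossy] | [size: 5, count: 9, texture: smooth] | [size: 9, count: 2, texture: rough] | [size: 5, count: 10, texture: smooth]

The rule appears to be: count ≤ 5 AND size ≥ 4.
[size: 9, count: 2, texture: glossy]: Yes (count = 2, size = 9).
[size: 5, count: 9, texture: smooth]: No (count = 9, size = 5).
[size: 9, count: 2, texture: rough]: Yes (count = 2, size = 9).
[size: 5, count: 10, texture: smooth]: No (count = 10, size = 5).

Yes, No, Yes, No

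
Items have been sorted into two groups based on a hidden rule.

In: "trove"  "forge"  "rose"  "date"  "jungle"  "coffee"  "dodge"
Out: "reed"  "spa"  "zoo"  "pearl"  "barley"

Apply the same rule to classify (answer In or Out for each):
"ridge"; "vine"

A rule that fits every label: ends with 'e' — true of each 'In' example, false of each 'Out' one.
"ridge": In (ends with 'e'). "vine": In (ends with 'e').

In, In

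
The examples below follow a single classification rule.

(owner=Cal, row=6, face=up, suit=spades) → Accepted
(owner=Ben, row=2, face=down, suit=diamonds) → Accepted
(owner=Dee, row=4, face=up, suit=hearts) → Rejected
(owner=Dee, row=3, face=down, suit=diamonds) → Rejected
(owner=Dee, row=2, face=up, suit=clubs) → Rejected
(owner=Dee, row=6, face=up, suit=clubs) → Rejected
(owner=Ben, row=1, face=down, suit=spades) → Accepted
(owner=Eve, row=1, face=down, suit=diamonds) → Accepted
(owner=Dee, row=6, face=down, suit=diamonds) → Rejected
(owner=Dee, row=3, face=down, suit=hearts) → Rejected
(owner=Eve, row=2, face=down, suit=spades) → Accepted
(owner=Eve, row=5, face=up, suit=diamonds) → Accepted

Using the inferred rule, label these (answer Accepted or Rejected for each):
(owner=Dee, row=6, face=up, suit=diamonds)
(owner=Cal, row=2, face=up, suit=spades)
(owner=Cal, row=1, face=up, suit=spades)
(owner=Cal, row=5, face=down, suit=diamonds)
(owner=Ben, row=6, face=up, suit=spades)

Rejected, Accepted, Accepted, Accepted, Accepted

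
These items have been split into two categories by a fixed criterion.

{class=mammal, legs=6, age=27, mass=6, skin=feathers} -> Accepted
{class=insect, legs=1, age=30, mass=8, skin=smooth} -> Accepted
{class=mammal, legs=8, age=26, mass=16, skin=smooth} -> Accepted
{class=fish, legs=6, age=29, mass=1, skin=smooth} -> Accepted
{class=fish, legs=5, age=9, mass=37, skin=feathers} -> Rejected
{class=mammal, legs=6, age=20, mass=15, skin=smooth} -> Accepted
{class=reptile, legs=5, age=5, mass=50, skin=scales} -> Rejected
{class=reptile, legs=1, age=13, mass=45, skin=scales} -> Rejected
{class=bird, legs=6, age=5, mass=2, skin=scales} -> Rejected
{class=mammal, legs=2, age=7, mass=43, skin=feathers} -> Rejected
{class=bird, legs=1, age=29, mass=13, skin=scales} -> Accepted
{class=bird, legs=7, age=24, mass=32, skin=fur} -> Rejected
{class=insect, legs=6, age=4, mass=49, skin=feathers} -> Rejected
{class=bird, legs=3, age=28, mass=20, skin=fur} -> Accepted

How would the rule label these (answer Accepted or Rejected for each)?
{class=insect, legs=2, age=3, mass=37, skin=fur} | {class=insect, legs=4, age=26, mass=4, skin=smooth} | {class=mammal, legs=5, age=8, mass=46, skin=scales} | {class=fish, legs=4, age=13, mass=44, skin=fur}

Every 'Accepted' example satisfies: age ≥ 7 AND mass ≤ 20. None of the 'Rejected' examples do.

Rejected, Accepted, Rejected, Rejected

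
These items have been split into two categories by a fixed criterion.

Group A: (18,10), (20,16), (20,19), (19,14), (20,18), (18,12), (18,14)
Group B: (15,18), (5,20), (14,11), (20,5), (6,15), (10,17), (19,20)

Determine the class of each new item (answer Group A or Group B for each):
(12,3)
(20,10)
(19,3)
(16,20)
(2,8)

Group B, Group A, Group B, Group B, Group B

The simplest hypothesis consistent with all the labels is: first > second AND sum ≥ 27.
(12,3): Group B (12 > 3, 12+3 = 15).
(20,10): Group A (20 > 10, 20+10 = 30).
(19,3): Group B (19 > 3, 19+3 = 22).
(16,20): Group B (16 < 20, 16+20 = 36).
(2,8): Group B (2 < 8, 2+8 = 10).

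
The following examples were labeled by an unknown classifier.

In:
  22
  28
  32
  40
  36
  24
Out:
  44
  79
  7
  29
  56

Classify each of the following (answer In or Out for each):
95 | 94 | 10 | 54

Out, Out, In, Out

All 'In' examples share one property — even AND at most 40 — and every 'Out' example lacks it.
95: 95 is odd, 95 > 40, does not fit → Out.
94: 94 is even, 94 > 40, does not fit → Out.
10: 10 is even, 10 ≤ 40, checks out → In.
54: 54 is even, 54 > 40, does not fit → Out.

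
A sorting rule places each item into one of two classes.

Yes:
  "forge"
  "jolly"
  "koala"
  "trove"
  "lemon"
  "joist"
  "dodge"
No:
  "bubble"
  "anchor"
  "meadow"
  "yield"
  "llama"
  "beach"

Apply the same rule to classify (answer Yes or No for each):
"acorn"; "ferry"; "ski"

Yes, No, No

The common property of the 'Yes' items is: odd length AND contains 'o'. No 'No' item has it.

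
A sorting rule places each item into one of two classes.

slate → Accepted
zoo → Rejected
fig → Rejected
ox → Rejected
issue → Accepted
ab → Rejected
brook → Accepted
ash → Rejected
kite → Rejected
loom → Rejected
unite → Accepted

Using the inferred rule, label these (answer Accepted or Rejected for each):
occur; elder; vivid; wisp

Accepted, Accepted, Accepted, Rejected

The common property of the 'Accepted' items is: length 5. No 'Rejected' item has it.
occur — length 5, hence Accepted. elder — length 5, hence Accepted. vivid — length 5, hence Accepted. wisp — length 4, hence Rejected.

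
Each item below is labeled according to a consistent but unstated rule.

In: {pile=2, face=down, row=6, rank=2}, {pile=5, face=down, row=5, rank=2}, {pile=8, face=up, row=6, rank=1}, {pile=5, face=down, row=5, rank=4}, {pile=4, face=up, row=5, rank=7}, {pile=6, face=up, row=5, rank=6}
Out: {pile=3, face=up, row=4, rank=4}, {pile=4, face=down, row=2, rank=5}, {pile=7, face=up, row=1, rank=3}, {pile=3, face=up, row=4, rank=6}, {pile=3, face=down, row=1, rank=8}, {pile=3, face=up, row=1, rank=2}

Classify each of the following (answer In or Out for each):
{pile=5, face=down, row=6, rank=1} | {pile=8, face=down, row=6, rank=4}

A rule that fits every label: row ≥ 5 — true of each 'In' example, false of each 'Out' one.
{pile=5, face=down, row=6, rank=1}: In (row = 6).
{pile=8, face=down, row=6, rank=4}: In (row = 6).

In, In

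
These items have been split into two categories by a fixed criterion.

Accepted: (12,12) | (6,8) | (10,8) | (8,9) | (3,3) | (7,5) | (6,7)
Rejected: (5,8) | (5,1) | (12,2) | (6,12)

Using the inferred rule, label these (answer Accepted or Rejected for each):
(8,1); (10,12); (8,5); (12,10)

Rejected, Accepted, Rejected, Accepted

Rule: |first − second| ≤ 2. This holds for each 'Accepted' example and fails for each 'Rejected' one.
(8,1) → |8−1| = 7 → Rejected. (10,12) → |10−12| = 2 → Accepted. (8,5) → |8−5| = 3 → Rejected. (12,10) → |12−10| = 2 → Accepted.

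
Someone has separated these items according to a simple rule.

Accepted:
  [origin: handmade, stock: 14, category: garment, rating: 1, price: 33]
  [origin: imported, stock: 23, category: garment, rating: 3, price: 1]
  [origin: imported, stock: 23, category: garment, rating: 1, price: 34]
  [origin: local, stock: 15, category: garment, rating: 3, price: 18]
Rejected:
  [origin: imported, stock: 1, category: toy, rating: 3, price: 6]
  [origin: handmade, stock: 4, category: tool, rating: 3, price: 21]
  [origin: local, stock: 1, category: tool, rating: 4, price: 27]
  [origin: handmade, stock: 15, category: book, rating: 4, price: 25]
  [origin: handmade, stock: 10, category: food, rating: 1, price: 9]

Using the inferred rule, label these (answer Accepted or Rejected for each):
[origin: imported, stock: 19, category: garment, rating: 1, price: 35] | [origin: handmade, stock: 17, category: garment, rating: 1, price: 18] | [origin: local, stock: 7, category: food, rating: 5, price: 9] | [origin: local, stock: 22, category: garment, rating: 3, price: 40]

Accepted, Accepted, Rejected, Accepted

The classifier is using: category is garment.
Accepted: [origin: imported, stock: 19, category: garment, rating: 1, price: 35], since category is garment.
Accepted: [origin: handmade, stock: 17, category: garment, rating: 1, price: 18], since category is garment.
Rejected: [origin: local, stock: 7, category: food, rating: 5, price: 9], since category is food.
Accepted: [origin: local, stock: 22, category: garment, rating: 3, price: 40], since category is garment.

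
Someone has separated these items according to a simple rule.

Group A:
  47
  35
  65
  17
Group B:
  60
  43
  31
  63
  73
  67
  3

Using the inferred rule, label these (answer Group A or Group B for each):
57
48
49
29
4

Group B, Group B, Group B, Group A, Group B

The rule appears to be: ≡ 2 (mod 3).
57: 57 mod 3 = 0, fails this test → Group B.
48: 48 mod 3 = 0, fails this test → Group B.
49: 49 mod 3 = 1, fails this test → Group B.
29: 29 mod 3 = 2, has this property → Group A.
4: 4 mod 3 = 1, fails this test → Group B.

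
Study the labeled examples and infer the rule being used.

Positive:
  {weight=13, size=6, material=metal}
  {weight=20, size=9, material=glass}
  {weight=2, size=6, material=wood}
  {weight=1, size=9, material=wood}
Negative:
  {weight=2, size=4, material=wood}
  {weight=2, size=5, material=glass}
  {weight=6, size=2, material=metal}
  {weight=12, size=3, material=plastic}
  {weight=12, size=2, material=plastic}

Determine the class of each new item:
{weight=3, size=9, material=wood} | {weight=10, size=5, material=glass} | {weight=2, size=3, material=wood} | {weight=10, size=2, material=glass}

Positive, Negative, Negative, Negative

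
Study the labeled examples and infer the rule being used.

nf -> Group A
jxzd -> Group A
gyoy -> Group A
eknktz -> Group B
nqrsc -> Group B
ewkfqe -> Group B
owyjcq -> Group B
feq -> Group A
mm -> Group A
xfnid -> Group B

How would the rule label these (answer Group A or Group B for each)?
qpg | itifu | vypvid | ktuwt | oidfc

The common property of the 'Group A' items is: length ≤ 4. No 'Group B' item has it.
qpg: length 3, matches → Group A.
itifu: length 5, fails this test → Group B.
vypvid: length 6, fails this test → Group B.
ktuwt: length 5, fails this test → Group B.
oidfc: length 5, fails this test → Group B.

Group A, Group B, Group B, Group B, Group B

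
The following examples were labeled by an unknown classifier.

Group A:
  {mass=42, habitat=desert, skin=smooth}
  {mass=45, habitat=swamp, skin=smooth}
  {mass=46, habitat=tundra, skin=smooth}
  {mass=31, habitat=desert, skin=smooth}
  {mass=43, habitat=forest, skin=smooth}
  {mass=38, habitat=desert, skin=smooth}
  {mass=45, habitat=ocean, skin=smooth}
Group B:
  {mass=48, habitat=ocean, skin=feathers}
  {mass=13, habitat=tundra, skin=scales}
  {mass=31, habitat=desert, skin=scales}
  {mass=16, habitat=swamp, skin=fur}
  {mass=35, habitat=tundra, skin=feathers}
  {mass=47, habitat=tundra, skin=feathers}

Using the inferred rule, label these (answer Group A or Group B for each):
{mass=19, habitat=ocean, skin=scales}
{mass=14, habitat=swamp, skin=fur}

Group B, Group B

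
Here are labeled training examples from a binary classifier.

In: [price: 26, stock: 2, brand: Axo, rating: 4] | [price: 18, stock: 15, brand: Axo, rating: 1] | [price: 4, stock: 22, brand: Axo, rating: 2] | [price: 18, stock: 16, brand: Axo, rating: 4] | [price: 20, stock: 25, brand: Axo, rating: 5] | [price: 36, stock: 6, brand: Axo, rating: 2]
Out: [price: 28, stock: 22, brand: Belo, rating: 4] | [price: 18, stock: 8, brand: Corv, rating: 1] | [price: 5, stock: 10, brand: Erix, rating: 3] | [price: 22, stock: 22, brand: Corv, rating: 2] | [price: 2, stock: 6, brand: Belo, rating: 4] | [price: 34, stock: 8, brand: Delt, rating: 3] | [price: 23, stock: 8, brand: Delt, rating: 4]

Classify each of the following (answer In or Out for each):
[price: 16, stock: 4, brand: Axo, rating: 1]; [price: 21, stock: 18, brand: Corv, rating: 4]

'In' ⟺ brand is Axo.
[price: 16, stock: 4, brand: Axo, rating: 1] — brand is Axo, hence In. [price: 21, stock: 18, brand: Corv, rating: 4] — brand is Corv, hence Out.

In, Out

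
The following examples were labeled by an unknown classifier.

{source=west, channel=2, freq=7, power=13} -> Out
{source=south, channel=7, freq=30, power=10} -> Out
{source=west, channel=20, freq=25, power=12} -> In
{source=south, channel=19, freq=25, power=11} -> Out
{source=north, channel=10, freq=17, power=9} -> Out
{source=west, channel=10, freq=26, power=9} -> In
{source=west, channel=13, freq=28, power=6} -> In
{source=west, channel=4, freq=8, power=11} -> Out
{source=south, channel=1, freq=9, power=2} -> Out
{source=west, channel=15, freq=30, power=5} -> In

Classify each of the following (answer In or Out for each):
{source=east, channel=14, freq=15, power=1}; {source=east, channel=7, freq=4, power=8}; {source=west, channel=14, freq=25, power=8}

Out, Out, In

The simplest hypothesis consistent with all the labels is: source is west AND freq ≥ 9.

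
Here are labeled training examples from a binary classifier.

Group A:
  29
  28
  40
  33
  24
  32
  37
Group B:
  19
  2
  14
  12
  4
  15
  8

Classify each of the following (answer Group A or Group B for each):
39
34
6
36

Every 'Group A' example satisfies: at least 24. None of the 'Group B' examples do.
39: 39 ≥ 24 — qualifies, so Group A.
34: 34 ≥ 24 — qualifies, so Group A.
6: 6 < 24 — fails this test, so Group B.
36: 36 ≥ 24 — qualifies, so Group A.

Group A, Group A, Group B, Group A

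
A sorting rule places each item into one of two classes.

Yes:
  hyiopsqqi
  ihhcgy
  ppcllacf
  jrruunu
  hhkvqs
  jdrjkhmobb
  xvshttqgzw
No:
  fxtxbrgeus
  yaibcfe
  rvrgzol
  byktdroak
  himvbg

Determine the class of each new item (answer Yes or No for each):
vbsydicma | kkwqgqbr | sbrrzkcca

One predicate separates the groups cleanly: has a double letter.
vbsydicma: no doubled letter, does not fit → No.
kkwqgqbr: 'kk' doubled, fits → Yes.
sbrrzkcca: 'rr' doubled, fits → Yes.

No, Yes, Yes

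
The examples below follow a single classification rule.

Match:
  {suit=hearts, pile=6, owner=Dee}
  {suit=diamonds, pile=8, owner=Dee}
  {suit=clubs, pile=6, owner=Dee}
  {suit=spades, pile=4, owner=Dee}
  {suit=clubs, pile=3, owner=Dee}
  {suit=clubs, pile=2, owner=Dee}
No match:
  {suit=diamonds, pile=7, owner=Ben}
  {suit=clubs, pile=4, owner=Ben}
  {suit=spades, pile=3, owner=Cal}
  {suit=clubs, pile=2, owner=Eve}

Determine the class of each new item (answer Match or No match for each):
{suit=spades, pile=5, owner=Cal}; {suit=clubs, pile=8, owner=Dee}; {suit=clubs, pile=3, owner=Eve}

No match, Match, No match

The pattern is that an item is 'Match' exactly when: owner is Dee.
{suit=spades, pile=5, owner=Cal}: No match (owner is Cal). {suit=clubs, pile=8, owner=Dee}: Match (owner is Dee). {suit=clubs, pile=3, owner=Eve}: No match (owner is Eve).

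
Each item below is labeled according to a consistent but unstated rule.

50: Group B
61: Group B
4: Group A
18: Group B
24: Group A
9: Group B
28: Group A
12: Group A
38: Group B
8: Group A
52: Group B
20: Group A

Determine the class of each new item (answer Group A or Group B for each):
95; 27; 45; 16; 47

The simplest hypothesis consistent with all the labels is: multiple of 4 AND at most 28.
Group B: 95, since 95 = 4·23 + 3, 95 > 28.
Group B: 27, since 27 = 4·6 + 3, 27 ≤ 28.
Group B: 45, since 45 = 4·11 + 1, 45 > 28.
Group A: 16, since 16 = 4·4, 16 ≤ 28.
Group B: 47, since 47 = 4·11 + 3, 47 > 28.

Group B, Group B, Group B, Group A, Group B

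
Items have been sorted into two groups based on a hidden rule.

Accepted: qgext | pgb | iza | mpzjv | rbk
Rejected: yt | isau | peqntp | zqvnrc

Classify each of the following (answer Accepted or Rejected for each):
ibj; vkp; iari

The classifier is using: odd length.
ibj: Accepted (length 3).
vkp: Accepted (length 3).
iari: Rejected (length 4).

Accepted, Accepted, Rejected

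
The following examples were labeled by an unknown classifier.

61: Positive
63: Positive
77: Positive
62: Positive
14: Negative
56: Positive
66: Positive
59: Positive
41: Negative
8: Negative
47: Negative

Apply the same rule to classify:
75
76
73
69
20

Positive, Positive, Positive, Positive, Negative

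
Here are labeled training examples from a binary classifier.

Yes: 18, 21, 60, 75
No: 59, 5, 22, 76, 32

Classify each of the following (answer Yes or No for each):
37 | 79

The rule appears to be: multiple of 3.

No, No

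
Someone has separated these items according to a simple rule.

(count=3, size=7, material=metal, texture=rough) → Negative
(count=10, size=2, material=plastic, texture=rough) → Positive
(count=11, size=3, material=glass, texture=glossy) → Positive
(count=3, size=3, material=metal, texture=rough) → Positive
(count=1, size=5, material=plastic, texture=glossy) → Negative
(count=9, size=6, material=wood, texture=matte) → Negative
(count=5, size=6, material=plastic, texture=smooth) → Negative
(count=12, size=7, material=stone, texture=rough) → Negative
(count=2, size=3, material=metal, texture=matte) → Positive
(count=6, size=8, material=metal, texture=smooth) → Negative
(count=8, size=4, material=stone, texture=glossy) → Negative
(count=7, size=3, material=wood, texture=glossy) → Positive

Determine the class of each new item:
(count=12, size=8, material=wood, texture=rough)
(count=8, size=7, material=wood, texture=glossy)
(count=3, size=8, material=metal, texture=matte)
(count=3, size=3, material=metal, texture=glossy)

Negative, Negative, Negative, Positive

The classifier is using: size ≤ 3.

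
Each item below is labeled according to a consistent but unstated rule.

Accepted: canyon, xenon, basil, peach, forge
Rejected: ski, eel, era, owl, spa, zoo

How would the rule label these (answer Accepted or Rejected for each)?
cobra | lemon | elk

The rule appears to be: length ≥ 5.
cobra: length 5, matches → Accepted. lemon: length 5, matches → Accepted. elk: length 3, does not fit → Rejected.

Accepted, Accepted, Rejected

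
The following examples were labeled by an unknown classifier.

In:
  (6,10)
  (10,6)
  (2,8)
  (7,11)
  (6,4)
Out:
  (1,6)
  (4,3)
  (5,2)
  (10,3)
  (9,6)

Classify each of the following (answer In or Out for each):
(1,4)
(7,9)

Checking candidate rules against both groups, what survives is: sum is even.
(1,4) — 1+4 = 5, hence Out.
(7,9) — 7+9 = 16, hence In.

Out, In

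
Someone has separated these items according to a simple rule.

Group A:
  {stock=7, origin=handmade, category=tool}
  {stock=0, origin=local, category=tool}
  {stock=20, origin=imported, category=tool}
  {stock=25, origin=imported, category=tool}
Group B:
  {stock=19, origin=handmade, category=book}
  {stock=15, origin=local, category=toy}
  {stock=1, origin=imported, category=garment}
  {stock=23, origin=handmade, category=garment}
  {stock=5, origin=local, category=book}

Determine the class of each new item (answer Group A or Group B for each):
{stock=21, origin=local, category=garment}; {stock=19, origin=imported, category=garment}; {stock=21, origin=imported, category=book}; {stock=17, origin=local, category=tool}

The common property of the 'Group A' items is: category is tool. No 'Group B' item has it.
{stock=21, origin=local, category=garment}: category is garment, does not pass → Group B.
{stock=19, origin=imported, category=garment}: category is garment, does not pass → Group B.
{stock=21, origin=imported, category=book}: category is book, does not pass → Group B.
{stock=17, origin=local, category=tool}: category is tool, satisfies this → Group A.

Group B, Group B, Group B, Group A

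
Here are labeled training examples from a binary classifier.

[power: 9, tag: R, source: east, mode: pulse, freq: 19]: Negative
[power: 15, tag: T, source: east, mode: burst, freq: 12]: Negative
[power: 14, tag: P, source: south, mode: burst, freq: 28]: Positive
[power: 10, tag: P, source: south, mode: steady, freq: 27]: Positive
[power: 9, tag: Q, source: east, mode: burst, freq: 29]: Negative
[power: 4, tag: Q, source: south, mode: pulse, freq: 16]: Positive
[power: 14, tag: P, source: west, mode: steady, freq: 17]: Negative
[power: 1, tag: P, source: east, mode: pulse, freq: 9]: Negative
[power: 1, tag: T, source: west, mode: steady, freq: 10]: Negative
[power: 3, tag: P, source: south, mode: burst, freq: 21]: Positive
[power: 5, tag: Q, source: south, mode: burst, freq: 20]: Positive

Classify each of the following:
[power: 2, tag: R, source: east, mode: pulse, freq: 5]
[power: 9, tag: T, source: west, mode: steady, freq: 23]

Comparing the two groups points to one rule — source is south.
[power: 2, tag: R, source: east, mode: pulse, freq: 5] → source is east → Negative.
[power: 9, tag: T, source: west, mode: steady, freq: 23] → source is west → Negative.

Negative, Negative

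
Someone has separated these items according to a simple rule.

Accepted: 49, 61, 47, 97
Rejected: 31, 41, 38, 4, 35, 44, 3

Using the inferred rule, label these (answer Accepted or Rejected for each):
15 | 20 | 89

The rule appears to be: at least 47.

Rejected, Rejected, Accepted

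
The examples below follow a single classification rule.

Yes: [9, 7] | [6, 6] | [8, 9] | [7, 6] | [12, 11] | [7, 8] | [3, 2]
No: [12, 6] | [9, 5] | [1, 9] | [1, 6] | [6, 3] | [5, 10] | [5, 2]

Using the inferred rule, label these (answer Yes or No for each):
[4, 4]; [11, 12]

Rule: |first − second| ≤ 2. This holds for each 'Yes' example and fails for each 'No' one.

Yes, Yes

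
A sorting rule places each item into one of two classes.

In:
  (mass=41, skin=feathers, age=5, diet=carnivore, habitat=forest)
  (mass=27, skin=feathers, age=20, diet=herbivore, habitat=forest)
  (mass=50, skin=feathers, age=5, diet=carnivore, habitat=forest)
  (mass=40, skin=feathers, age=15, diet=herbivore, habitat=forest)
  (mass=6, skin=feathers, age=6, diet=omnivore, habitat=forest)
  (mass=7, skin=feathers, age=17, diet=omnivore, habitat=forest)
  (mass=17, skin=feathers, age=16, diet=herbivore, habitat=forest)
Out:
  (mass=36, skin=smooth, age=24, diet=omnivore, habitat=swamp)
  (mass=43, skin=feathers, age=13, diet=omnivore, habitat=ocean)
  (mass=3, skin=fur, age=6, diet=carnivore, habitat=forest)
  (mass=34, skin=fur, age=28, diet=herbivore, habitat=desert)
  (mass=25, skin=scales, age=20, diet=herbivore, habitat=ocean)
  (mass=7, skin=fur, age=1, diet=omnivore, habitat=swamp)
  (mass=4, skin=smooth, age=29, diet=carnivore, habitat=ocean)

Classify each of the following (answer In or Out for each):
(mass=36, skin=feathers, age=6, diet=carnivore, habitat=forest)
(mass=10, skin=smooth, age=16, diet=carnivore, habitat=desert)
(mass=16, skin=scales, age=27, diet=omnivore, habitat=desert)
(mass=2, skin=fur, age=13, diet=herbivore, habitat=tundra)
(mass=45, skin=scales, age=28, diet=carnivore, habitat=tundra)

In, Out, Out, Out, Out

The pattern is that an item is 'In' exactly when: skin is feathers AND habitat is forest.
(mass=36, skin=feathers, age=6, diet=carnivore, habitat=forest): In (skin is feathers, habitat is forest). (mass=10, skin=smooth, age=16, diet=carnivore, habitat=desert): Out (skin is smooth, habitat is desert). (mass=16, skin=scales, age=27, diet=omnivore, habitat=desert): Out (skin is scales, habitat is desert). (mass=2, skin=fur, age=13, diet=herbivore, habitat=tundra): Out (skin is fur, habitat is tundra). (mass=45, skin=scales, age=28, diet=carnivore, habitat=tundra): Out (skin is scales, habitat is tundra).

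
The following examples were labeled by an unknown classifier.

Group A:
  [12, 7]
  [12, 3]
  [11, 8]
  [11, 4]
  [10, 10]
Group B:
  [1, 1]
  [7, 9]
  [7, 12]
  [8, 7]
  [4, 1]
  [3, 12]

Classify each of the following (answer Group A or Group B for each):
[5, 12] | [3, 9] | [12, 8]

Group B, Group B, Group A

Rule: first ≥ 9. This holds for each 'Group A' example and fails for each 'Group B' one.
[5, 12]: Group B (first 5). [3, 9]: Group B (first 3). [12, 8]: Group A (first 12).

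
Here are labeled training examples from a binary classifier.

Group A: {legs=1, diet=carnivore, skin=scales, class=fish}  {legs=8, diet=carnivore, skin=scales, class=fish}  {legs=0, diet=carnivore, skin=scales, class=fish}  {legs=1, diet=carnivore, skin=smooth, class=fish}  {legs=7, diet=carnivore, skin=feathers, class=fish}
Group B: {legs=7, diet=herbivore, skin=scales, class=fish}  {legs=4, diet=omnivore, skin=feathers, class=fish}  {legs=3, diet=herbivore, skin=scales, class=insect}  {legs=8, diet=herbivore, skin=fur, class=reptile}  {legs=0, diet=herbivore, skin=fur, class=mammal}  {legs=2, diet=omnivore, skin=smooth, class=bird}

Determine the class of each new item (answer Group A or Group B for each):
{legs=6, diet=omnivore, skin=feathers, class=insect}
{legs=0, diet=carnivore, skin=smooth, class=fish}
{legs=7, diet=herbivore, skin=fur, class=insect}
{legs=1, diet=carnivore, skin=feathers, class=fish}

Looking at the examples, the only property every 'Group A' case has and every 'Group B' case lacks is: diet is carnivore.

Group B, Group A, Group B, Group A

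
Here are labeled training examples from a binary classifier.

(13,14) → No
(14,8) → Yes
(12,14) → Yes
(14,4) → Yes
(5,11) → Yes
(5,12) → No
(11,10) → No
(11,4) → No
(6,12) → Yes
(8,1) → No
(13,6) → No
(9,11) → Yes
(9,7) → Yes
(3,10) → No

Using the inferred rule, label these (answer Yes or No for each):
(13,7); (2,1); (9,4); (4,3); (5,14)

A rule that fits every label: sum is even — true of each 'Yes' example, false of each 'No' one.
Yes: (13,7), since 13+7 = 20.
No: (2,1), since 2+1 = 3.
No: (9,4), since 9+4 = 13.
No: (4,3), since 4+3 = 7.
No: (5,14), since 5+14 = 19.

Yes, No, No, No, No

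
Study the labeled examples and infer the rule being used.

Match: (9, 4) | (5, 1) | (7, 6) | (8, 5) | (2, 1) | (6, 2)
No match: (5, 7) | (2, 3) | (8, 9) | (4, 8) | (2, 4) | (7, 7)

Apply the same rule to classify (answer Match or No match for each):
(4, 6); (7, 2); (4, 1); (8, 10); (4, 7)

The rule appears to be: first > second.
No match: (4, 6), since 4 < 6. Match: (7, 2), since 7 > 2. Match: (4, 1), since 4 > 1. No match: (8, 10), since 8 < 10. No match: (4, 7), since 4 < 7.

No match, Match, Match, No match, No match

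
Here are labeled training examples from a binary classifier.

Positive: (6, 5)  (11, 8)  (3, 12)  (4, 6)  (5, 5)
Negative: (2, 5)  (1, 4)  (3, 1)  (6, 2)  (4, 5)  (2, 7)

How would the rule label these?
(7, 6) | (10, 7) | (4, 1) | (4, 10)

Positive, Positive, Negative, Positive

The rule appears to be: sum ≥ 10.
(7, 6) → 7+6 = 13 → Positive.
(10, 7) → 10+7 = 17 → Positive.
(4, 1) → 4+1 = 5 → Negative.
(4, 10) → 4+10 = 14 → Positive.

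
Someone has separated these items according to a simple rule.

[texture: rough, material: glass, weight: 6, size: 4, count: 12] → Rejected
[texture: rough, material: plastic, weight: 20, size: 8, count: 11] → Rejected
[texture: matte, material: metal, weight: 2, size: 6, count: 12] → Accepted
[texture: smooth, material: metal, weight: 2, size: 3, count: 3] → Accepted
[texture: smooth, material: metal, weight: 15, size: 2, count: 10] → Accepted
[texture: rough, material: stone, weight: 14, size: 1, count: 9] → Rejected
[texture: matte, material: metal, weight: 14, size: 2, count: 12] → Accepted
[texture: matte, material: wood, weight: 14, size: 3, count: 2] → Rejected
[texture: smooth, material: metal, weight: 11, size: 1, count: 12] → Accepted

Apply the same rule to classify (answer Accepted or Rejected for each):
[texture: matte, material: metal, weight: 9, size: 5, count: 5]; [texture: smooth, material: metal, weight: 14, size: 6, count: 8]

The distinguishing property — material is metal — holds for all the 'Accepted' cases and none of the 'Rejected' cases.
[texture: matte, material: metal, weight: 9, size: 5, count: 5]: material is metal, satisfies this → Accepted.
[texture: smooth, material: metal, weight: 14, size: 6, count: 8]: material is metal, satisfies this → Accepted.

Accepted, Accepted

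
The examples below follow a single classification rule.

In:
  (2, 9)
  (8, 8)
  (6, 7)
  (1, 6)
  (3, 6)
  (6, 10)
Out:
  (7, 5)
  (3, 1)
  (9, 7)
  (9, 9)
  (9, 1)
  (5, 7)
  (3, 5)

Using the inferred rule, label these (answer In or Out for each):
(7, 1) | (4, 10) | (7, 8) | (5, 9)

Out, In, In, Out

One predicate separates the groups cleanly: product is even.
(7, 1) — 7·1 = 7, hence Out.
(4, 10) — 4·10 = 40, hence In.
(7, 8) — 7·8 = 56, hence In.
(5, 9) — 5·9 = 45, hence Out.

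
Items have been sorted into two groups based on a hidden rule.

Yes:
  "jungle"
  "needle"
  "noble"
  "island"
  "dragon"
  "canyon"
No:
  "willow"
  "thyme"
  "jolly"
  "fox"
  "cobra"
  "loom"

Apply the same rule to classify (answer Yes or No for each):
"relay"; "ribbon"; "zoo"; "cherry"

The common property of the 'Yes' items is: contains 'n'. No 'No' item has it.

No, Yes, No, No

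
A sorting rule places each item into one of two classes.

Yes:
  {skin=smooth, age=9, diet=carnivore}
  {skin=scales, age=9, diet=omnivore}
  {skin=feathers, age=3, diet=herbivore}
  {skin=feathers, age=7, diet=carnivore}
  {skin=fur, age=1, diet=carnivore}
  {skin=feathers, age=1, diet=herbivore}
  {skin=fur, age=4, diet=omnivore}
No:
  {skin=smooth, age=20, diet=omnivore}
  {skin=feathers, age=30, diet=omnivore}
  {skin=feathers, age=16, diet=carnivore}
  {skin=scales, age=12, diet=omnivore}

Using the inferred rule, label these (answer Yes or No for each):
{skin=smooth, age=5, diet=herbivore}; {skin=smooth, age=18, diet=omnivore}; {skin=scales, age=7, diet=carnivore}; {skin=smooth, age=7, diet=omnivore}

Yes, No, Yes, Yes

'Yes' ⟺ age ≤ 9.
{skin=smooth, age=5, diet=herbivore}: Yes (age = 5).
{skin=smooth, age=18, diet=omnivore}: No (age = 18).
{skin=scales, age=7, diet=carnivore}: Yes (age = 7).
{skin=smooth, age=7, diet=omnivore}: Yes (age = 7).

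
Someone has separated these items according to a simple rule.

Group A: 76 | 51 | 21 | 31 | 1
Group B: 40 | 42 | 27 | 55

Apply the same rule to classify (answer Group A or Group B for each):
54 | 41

One predicate separates the groups cleanly: ≡ 1 (mod 5).

Group B, Group A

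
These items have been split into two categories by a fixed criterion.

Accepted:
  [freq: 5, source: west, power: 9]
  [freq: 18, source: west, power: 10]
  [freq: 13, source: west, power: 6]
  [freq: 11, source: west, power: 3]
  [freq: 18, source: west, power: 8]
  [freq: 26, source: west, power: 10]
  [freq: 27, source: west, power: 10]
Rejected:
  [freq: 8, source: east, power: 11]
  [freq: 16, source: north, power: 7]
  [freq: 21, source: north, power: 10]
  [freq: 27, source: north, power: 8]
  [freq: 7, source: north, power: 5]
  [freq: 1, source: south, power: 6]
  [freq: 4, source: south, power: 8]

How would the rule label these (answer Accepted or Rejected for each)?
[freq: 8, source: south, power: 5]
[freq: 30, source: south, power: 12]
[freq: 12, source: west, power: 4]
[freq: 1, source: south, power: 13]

The simplest hypothesis consistent with all the labels is: source is west.

Rejected, Rejected, Accepted, Rejected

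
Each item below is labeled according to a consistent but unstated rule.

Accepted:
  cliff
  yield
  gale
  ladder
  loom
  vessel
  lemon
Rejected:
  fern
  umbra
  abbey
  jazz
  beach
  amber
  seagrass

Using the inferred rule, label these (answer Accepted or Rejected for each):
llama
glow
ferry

'Accepted' ⟺ contains 'l'.
llama: has 'l' — passes, so Accepted. glow: has 'l' — passes, so Accepted. ferry: no 'l' — doesn't match, so Rejected.

Accepted, Accepted, Rejected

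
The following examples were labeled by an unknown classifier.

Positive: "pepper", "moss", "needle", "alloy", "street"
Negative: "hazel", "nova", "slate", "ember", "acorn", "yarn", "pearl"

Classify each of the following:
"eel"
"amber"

Positive, Negative

Every 'Positive' example satisfies: has a double letter. None of the 'Negative' examples do.
"eel" — 'ee' doubled, hence Positive.
"amber" — no doubled letter, hence Negative.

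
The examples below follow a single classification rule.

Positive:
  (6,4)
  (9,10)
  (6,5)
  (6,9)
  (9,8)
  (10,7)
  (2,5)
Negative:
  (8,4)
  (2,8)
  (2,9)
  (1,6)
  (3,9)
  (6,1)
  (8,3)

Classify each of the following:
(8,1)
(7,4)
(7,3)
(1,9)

The rule appears to be: |first − second| ≤ 3.
(8,1): |8−1| = 7, does not satisfy this → Negative.
(7,4): |7−4| = 3, meets the rule → Positive.
(7,3): |7−3| = 4, does not satisfy this → Negative.
(1,9): |1−9| = 8, does not satisfy this → Negative.

Negative, Positive, Negative, Negative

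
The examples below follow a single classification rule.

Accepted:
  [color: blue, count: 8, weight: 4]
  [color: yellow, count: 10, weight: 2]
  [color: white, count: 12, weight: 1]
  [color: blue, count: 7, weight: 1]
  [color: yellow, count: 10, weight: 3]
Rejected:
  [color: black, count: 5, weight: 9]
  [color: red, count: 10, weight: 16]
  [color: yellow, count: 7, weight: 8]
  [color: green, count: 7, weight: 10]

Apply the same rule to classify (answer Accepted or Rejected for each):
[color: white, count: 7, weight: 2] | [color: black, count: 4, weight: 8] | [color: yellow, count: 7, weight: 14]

The rule appears to be: weight ≤ 4.
[color: white, count: 7, weight: 2]: Accepted (weight = 2). [color: black, count: 4, weight: 8]: Rejected (weight = 8). [color: yellow, count: 7, weight: 14]: Rejected (weight = 14).

Accepted, Rejected, Rejected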